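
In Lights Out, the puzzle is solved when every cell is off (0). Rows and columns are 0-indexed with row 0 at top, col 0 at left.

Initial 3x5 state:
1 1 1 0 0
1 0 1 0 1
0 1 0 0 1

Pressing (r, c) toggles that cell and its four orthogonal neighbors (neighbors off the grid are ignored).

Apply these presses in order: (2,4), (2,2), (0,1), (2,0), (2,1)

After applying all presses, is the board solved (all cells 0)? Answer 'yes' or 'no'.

After press 1 at (2,4):
1 1 1 0 0
1 0 1 0 0
0 1 0 1 0

After press 2 at (2,2):
1 1 1 0 0
1 0 0 0 0
0 0 1 0 0

After press 3 at (0,1):
0 0 0 0 0
1 1 0 0 0
0 0 1 0 0

After press 4 at (2,0):
0 0 0 0 0
0 1 0 0 0
1 1 1 0 0

After press 5 at (2,1):
0 0 0 0 0
0 0 0 0 0
0 0 0 0 0

Lights still on: 0

Answer: yes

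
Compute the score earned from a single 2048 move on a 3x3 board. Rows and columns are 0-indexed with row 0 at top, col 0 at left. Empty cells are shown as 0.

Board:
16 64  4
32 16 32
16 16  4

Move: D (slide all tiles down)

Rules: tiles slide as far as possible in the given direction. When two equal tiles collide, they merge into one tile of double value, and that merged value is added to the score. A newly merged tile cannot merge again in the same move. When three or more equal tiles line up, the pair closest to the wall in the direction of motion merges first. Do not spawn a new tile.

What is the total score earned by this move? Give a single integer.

Answer: 32

Derivation:
Slide down:
col 0: [16, 32, 16] -> [16, 32, 16]  score +0 (running 0)
col 1: [64, 16, 16] -> [0, 64, 32]  score +32 (running 32)
col 2: [4, 32, 4] -> [4, 32, 4]  score +0 (running 32)
Board after move:
16  0  4
32 64 32
16 32  4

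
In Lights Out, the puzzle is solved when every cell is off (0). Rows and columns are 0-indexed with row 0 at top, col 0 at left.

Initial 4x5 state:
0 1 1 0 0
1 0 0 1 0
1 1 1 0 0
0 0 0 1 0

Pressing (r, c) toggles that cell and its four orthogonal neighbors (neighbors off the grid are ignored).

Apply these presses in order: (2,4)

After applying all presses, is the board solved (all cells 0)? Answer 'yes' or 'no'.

Answer: no

Derivation:
After press 1 at (2,4):
0 1 1 0 0
1 0 0 1 1
1 1 1 1 1
0 0 0 1 1

Lights still on: 12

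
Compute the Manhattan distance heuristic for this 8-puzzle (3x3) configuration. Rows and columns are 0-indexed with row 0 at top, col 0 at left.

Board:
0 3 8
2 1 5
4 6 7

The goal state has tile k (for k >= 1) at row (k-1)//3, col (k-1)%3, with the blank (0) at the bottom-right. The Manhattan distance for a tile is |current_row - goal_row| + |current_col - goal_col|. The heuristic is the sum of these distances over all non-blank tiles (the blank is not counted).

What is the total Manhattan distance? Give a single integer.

Tile 3: (0,1)->(0,2) = 1
Tile 8: (0,2)->(2,1) = 3
Tile 2: (1,0)->(0,1) = 2
Tile 1: (1,1)->(0,0) = 2
Tile 5: (1,2)->(1,1) = 1
Tile 4: (2,0)->(1,0) = 1
Tile 6: (2,1)->(1,2) = 2
Tile 7: (2,2)->(2,0) = 2
Sum: 1 + 3 + 2 + 2 + 1 + 1 + 2 + 2 = 14

Answer: 14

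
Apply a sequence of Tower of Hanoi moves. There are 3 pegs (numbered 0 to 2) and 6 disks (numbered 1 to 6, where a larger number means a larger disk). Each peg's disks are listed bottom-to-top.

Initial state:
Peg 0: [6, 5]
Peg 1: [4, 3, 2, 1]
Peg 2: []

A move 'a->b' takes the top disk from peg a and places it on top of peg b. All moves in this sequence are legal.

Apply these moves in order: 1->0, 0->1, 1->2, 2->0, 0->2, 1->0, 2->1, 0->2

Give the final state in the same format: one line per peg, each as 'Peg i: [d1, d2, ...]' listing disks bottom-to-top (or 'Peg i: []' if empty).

After move 1 (1->0):
Peg 0: [6, 5, 1]
Peg 1: [4, 3, 2]
Peg 2: []

After move 2 (0->1):
Peg 0: [6, 5]
Peg 1: [4, 3, 2, 1]
Peg 2: []

After move 3 (1->2):
Peg 0: [6, 5]
Peg 1: [4, 3, 2]
Peg 2: [1]

After move 4 (2->0):
Peg 0: [6, 5, 1]
Peg 1: [4, 3, 2]
Peg 2: []

After move 5 (0->2):
Peg 0: [6, 5]
Peg 1: [4, 3, 2]
Peg 2: [1]

After move 6 (1->0):
Peg 0: [6, 5, 2]
Peg 1: [4, 3]
Peg 2: [1]

After move 7 (2->1):
Peg 0: [6, 5, 2]
Peg 1: [4, 3, 1]
Peg 2: []

After move 8 (0->2):
Peg 0: [6, 5]
Peg 1: [4, 3, 1]
Peg 2: [2]

Answer: Peg 0: [6, 5]
Peg 1: [4, 3, 1]
Peg 2: [2]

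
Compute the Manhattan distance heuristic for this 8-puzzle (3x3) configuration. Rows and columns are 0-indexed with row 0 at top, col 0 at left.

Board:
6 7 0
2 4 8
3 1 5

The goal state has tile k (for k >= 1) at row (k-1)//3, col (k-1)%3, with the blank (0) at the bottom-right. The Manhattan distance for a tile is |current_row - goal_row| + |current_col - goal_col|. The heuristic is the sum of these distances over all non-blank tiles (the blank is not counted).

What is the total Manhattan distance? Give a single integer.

Tile 6: (0,0)->(1,2) = 3
Tile 7: (0,1)->(2,0) = 3
Tile 2: (1,0)->(0,1) = 2
Tile 4: (1,1)->(1,0) = 1
Tile 8: (1,2)->(2,1) = 2
Tile 3: (2,0)->(0,2) = 4
Tile 1: (2,1)->(0,0) = 3
Tile 5: (2,2)->(1,1) = 2
Sum: 3 + 3 + 2 + 1 + 2 + 4 + 3 + 2 = 20

Answer: 20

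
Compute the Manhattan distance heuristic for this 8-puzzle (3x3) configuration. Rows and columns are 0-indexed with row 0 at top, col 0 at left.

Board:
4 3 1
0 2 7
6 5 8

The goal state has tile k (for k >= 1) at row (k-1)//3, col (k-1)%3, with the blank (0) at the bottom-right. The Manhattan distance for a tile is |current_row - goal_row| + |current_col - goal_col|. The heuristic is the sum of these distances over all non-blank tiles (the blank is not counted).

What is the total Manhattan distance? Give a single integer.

Tile 4: at (0,0), goal (1,0), distance |0-1|+|0-0| = 1
Tile 3: at (0,1), goal (0,2), distance |0-0|+|1-2| = 1
Tile 1: at (0,2), goal (0,0), distance |0-0|+|2-0| = 2
Tile 2: at (1,1), goal (0,1), distance |1-0|+|1-1| = 1
Tile 7: at (1,2), goal (2,0), distance |1-2|+|2-0| = 3
Tile 6: at (2,0), goal (1,2), distance |2-1|+|0-2| = 3
Tile 5: at (2,1), goal (1,1), distance |2-1|+|1-1| = 1
Tile 8: at (2,2), goal (2,1), distance |2-2|+|2-1| = 1
Sum: 1 + 1 + 2 + 1 + 3 + 3 + 1 + 1 = 13

Answer: 13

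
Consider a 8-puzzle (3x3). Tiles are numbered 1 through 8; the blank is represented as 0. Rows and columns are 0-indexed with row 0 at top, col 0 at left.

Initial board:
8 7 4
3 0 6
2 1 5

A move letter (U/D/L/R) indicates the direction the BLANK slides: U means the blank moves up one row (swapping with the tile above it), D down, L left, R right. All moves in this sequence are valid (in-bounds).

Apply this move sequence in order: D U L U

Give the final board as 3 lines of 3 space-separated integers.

Answer: 0 7 4
8 3 6
2 1 5

Derivation:
After move 1 (D):
8 7 4
3 1 6
2 0 5

After move 2 (U):
8 7 4
3 0 6
2 1 5

After move 3 (L):
8 7 4
0 3 6
2 1 5

After move 4 (U):
0 7 4
8 3 6
2 1 5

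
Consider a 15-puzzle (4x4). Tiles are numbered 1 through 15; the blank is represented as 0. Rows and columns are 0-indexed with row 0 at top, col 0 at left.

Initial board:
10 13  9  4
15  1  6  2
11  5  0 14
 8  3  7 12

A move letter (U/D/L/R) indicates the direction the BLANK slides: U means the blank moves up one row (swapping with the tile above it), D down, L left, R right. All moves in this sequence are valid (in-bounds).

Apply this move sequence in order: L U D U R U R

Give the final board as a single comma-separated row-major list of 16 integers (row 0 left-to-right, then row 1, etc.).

After move 1 (L):
10 13  9  4
15  1  6  2
11  0  5 14
 8  3  7 12

After move 2 (U):
10 13  9  4
15  0  6  2
11  1  5 14
 8  3  7 12

After move 3 (D):
10 13  9  4
15  1  6  2
11  0  5 14
 8  3  7 12

After move 4 (U):
10 13  9  4
15  0  6  2
11  1  5 14
 8  3  7 12

After move 5 (R):
10 13  9  4
15  6  0  2
11  1  5 14
 8  3  7 12

After move 6 (U):
10 13  0  4
15  6  9  2
11  1  5 14
 8  3  7 12

After move 7 (R):
10 13  4  0
15  6  9  2
11  1  5 14
 8  3  7 12

Answer: 10, 13, 4, 0, 15, 6, 9, 2, 11, 1, 5, 14, 8, 3, 7, 12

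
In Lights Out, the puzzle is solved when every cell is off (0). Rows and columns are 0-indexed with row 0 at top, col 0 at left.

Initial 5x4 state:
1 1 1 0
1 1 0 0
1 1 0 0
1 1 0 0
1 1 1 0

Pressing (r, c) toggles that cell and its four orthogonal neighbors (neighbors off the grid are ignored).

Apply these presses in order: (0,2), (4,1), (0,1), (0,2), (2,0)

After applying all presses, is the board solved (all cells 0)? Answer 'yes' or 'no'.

Answer: yes

Derivation:
After press 1 at (0,2):
1 0 0 1
1 1 1 0
1 1 0 0
1 1 0 0
1 1 1 0

After press 2 at (4,1):
1 0 0 1
1 1 1 0
1 1 0 0
1 0 0 0
0 0 0 0

After press 3 at (0,1):
0 1 1 1
1 0 1 0
1 1 0 0
1 0 0 0
0 0 0 0

After press 4 at (0,2):
0 0 0 0
1 0 0 0
1 1 0 0
1 0 0 0
0 0 0 0

After press 5 at (2,0):
0 0 0 0
0 0 0 0
0 0 0 0
0 0 0 0
0 0 0 0

Lights still on: 0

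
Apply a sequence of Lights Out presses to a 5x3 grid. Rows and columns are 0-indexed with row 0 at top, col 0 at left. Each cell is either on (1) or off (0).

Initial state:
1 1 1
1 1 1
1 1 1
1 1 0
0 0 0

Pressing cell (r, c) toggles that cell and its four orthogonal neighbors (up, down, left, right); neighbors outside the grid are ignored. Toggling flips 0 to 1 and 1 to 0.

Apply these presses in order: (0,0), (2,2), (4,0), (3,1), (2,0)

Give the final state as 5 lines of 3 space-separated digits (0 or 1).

After press 1 at (0,0):
0 0 1
0 1 1
1 1 1
1 1 0
0 0 0

After press 2 at (2,2):
0 0 1
0 1 0
1 0 0
1 1 1
0 0 0

After press 3 at (4,0):
0 0 1
0 1 0
1 0 0
0 1 1
1 1 0

After press 4 at (3,1):
0 0 1
0 1 0
1 1 0
1 0 0
1 0 0

After press 5 at (2,0):
0 0 1
1 1 0
0 0 0
0 0 0
1 0 0

Answer: 0 0 1
1 1 0
0 0 0
0 0 0
1 0 0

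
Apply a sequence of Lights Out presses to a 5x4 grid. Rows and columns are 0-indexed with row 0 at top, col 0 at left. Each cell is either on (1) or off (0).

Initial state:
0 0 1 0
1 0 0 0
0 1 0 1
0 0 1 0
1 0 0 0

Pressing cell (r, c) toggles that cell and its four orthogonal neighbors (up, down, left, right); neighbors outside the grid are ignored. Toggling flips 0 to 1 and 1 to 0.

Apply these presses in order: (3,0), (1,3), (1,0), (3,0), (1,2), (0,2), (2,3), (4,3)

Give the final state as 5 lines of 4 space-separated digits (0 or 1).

After press 1 at (3,0):
0 0 1 0
1 0 0 0
1 1 0 1
1 1 1 0
0 0 0 0

After press 2 at (1,3):
0 0 1 1
1 0 1 1
1 1 0 0
1 1 1 0
0 0 0 0

After press 3 at (1,0):
1 0 1 1
0 1 1 1
0 1 0 0
1 1 1 0
0 0 0 0

After press 4 at (3,0):
1 0 1 1
0 1 1 1
1 1 0 0
0 0 1 0
1 0 0 0

After press 5 at (1,2):
1 0 0 1
0 0 0 0
1 1 1 0
0 0 1 0
1 0 0 0

After press 6 at (0,2):
1 1 1 0
0 0 1 0
1 1 1 0
0 0 1 0
1 0 0 0

After press 7 at (2,3):
1 1 1 0
0 0 1 1
1 1 0 1
0 0 1 1
1 0 0 0

After press 8 at (4,3):
1 1 1 0
0 0 1 1
1 1 0 1
0 0 1 0
1 0 1 1

Answer: 1 1 1 0
0 0 1 1
1 1 0 1
0 0 1 0
1 0 1 1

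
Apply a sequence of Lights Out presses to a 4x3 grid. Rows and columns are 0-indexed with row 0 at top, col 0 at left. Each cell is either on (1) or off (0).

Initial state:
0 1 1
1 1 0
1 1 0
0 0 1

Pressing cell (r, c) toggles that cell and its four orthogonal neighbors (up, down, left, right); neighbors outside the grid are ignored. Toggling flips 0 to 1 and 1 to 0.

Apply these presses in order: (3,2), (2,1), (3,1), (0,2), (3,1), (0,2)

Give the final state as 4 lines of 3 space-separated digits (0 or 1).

Answer: 0 1 1
1 0 0
0 0 0
0 0 0

Derivation:
After press 1 at (3,2):
0 1 1
1 1 0
1 1 1
0 1 0

After press 2 at (2,1):
0 1 1
1 0 0
0 0 0
0 0 0

After press 3 at (3,1):
0 1 1
1 0 0
0 1 0
1 1 1

After press 4 at (0,2):
0 0 0
1 0 1
0 1 0
1 1 1

After press 5 at (3,1):
0 0 0
1 0 1
0 0 0
0 0 0

After press 6 at (0,2):
0 1 1
1 0 0
0 0 0
0 0 0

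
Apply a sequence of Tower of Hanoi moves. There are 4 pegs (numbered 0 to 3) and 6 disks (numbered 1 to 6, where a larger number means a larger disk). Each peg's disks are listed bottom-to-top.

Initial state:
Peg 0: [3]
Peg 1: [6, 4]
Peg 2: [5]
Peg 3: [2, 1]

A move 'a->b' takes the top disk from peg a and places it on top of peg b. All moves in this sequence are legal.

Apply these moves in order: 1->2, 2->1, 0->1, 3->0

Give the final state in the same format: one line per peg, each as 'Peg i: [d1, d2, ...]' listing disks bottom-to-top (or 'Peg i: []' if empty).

Answer: Peg 0: [1]
Peg 1: [6, 4, 3]
Peg 2: [5]
Peg 3: [2]

Derivation:
After move 1 (1->2):
Peg 0: [3]
Peg 1: [6]
Peg 2: [5, 4]
Peg 3: [2, 1]

After move 2 (2->1):
Peg 0: [3]
Peg 1: [6, 4]
Peg 2: [5]
Peg 3: [2, 1]

After move 3 (0->1):
Peg 0: []
Peg 1: [6, 4, 3]
Peg 2: [5]
Peg 3: [2, 1]

After move 4 (3->0):
Peg 0: [1]
Peg 1: [6, 4, 3]
Peg 2: [5]
Peg 3: [2]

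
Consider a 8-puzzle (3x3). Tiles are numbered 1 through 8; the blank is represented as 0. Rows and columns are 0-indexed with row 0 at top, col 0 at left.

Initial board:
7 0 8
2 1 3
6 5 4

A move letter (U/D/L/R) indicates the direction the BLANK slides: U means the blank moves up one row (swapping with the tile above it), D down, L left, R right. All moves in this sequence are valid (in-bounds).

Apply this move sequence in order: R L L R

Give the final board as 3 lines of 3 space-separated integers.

Answer: 7 0 8
2 1 3
6 5 4

Derivation:
After move 1 (R):
7 8 0
2 1 3
6 5 4

After move 2 (L):
7 0 8
2 1 3
6 5 4

After move 3 (L):
0 7 8
2 1 3
6 5 4

After move 4 (R):
7 0 8
2 1 3
6 5 4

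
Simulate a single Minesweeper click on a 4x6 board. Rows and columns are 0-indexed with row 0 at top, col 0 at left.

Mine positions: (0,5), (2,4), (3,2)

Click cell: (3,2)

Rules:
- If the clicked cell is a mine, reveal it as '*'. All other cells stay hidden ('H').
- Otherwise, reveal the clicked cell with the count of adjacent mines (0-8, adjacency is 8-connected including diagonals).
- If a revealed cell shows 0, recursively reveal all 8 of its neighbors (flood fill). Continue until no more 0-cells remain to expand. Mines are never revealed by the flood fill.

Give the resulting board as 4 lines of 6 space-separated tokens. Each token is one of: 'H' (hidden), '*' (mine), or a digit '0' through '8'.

H H H H H H
H H H H H H
H H H H H H
H H * H H H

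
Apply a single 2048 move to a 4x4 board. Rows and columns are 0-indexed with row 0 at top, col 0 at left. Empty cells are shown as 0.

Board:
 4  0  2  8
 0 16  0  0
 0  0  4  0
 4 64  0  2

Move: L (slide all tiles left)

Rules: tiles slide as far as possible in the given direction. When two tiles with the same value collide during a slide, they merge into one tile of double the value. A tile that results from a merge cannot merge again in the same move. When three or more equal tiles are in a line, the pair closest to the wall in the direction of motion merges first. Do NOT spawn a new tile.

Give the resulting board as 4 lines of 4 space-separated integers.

Answer:  4  2  8  0
16  0  0  0
 4  0  0  0
 4 64  2  0

Derivation:
Slide left:
row 0: [4, 0, 2, 8] -> [4, 2, 8, 0]
row 1: [0, 16, 0, 0] -> [16, 0, 0, 0]
row 2: [0, 0, 4, 0] -> [4, 0, 0, 0]
row 3: [4, 64, 0, 2] -> [4, 64, 2, 0]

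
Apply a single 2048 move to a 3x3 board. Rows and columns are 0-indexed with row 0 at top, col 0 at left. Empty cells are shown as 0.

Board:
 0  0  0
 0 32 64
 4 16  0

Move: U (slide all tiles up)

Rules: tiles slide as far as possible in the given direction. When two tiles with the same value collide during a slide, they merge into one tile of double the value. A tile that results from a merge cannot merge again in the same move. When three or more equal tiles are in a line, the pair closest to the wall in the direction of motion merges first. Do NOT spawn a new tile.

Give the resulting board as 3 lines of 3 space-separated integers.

Slide up:
col 0: [0, 0, 4] -> [4, 0, 0]
col 1: [0, 32, 16] -> [32, 16, 0]
col 2: [0, 64, 0] -> [64, 0, 0]

Answer:  4 32 64
 0 16  0
 0  0  0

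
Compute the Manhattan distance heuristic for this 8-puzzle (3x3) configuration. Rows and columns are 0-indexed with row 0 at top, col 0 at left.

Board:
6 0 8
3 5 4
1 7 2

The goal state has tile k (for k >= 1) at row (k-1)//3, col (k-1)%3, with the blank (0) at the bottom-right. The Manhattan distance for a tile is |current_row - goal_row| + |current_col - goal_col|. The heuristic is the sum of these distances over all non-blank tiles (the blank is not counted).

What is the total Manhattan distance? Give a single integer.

Tile 6: at (0,0), goal (1,2), distance |0-1|+|0-2| = 3
Tile 8: at (0,2), goal (2,1), distance |0-2|+|2-1| = 3
Tile 3: at (1,0), goal (0,2), distance |1-0|+|0-2| = 3
Tile 5: at (1,1), goal (1,1), distance |1-1|+|1-1| = 0
Tile 4: at (1,2), goal (1,0), distance |1-1|+|2-0| = 2
Tile 1: at (2,0), goal (0,0), distance |2-0|+|0-0| = 2
Tile 7: at (2,1), goal (2,0), distance |2-2|+|1-0| = 1
Tile 2: at (2,2), goal (0,1), distance |2-0|+|2-1| = 3
Sum: 3 + 3 + 3 + 0 + 2 + 2 + 1 + 3 = 17

Answer: 17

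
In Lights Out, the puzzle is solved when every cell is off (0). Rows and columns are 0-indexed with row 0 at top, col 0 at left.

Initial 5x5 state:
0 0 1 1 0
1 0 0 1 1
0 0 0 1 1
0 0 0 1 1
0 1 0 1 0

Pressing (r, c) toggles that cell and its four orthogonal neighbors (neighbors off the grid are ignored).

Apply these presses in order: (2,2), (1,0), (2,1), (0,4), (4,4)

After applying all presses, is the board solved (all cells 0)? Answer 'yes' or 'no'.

Answer: no

Derivation:
After press 1 at (2,2):
0 0 1 1 0
1 0 1 1 1
0 1 1 0 1
0 0 1 1 1
0 1 0 1 0

After press 2 at (1,0):
1 0 1 1 0
0 1 1 1 1
1 1 1 0 1
0 0 1 1 1
0 1 0 1 0

After press 3 at (2,1):
1 0 1 1 0
0 0 1 1 1
0 0 0 0 1
0 1 1 1 1
0 1 0 1 0

After press 4 at (0,4):
1 0 1 0 1
0 0 1 1 0
0 0 0 0 1
0 1 1 1 1
0 1 0 1 0

After press 5 at (4,4):
1 0 1 0 1
0 0 1 1 0
0 0 0 0 1
0 1 1 1 0
0 1 0 0 1

Lights still on: 11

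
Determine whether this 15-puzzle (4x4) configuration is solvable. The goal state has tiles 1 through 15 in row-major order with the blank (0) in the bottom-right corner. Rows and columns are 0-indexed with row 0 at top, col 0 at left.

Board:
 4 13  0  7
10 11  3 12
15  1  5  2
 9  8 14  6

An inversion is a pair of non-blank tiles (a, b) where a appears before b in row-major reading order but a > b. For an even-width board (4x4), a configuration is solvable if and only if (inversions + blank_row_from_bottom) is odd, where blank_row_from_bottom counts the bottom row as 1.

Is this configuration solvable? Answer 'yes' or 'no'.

Inversions: 53
Blank is in row 0 (0-indexed from top), which is row 4 counting from the bottom (bottom = 1).
53 + 4 = 57, which is odd, so the puzzle is solvable.

Answer: yes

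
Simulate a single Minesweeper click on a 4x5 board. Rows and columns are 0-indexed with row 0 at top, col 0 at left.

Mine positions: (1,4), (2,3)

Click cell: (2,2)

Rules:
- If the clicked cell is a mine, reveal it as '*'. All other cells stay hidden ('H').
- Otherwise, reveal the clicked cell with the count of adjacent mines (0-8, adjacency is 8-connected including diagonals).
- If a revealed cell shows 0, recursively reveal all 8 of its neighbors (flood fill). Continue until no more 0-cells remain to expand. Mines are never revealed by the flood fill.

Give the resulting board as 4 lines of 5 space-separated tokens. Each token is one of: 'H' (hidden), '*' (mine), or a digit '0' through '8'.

H H H H H
H H H H H
H H 1 H H
H H H H H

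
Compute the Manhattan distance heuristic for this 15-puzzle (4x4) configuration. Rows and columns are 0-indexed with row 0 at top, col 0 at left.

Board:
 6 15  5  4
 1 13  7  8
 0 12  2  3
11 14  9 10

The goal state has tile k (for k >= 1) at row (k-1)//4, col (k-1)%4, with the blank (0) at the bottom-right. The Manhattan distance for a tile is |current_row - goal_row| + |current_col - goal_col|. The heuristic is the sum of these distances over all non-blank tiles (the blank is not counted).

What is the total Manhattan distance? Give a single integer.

Tile 6: (0,0)->(1,1) = 2
Tile 15: (0,1)->(3,2) = 4
Tile 5: (0,2)->(1,0) = 3
Tile 4: (0,3)->(0,3) = 0
Tile 1: (1,0)->(0,0) = 1
Tile 13: (1,1)->(3,0) = 3
Tile 7: (1,2)->(1,2) = 0
Tile 8: (1,3)->(1,3) = 0
Tile 12: (2,1)->(2,3) = 2
Tile 2: (2,2)->(0,1) = 3
Tile 3: (2,3)->(0,2) = 3
Tile 11: (3,0)->(2,2) = 3
Tile 14: (3,1)->(3,1) = 0
Tile 9: (3,2)->(2,0) = 3
Tile 10: (3,3)->(2,1) = 3
Sum: 2 + 4 + 3 + 0 + 1 + 3 + 0 + 0 + 2 + 3 + 3 + 3 + 0 + 3 + 3 = 30

Answer: 30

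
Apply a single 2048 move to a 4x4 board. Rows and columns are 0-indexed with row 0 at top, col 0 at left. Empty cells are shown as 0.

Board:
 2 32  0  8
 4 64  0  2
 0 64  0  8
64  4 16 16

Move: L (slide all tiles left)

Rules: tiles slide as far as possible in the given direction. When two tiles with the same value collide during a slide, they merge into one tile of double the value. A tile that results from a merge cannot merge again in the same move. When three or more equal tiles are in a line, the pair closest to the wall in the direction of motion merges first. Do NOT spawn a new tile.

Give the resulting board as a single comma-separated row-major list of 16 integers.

Answer: 2, 32, 8, 0, 4, 64, 2, 0, 64, 8, 0, 0, 64, 4, 32, 0

Derivation:
Slide left:
row 0: [2, 32, 0, 8] -> [2, 32, 8, 0]
row 1: [4, 64, 0, 2] -> [4, 64, 2, 0]
row 2: [0, 64, 0, 8] -> [64, 8, 0, 0]
row 3: [64, 4, 16, 16] -> [64, 4, 32, 0]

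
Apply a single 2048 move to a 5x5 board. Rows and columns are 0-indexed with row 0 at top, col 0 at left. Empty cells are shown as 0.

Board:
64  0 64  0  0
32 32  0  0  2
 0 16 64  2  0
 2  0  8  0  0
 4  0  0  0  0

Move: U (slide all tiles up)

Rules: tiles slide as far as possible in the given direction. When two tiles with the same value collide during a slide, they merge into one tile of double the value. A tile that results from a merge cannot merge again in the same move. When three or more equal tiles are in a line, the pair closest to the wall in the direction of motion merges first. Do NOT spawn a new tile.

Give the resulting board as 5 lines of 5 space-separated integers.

Slide up:
col 0: [64, 32, 0, 2, 4] -> [64, 32, 2, 4, 0]
col 1: [0, 32, 16, 0, 0] -> [32, 16, 0, 0, 0]
col 2: [64, 0, 64, 8, 0] -> [128, 8, 0, 0, 0]
col 3: [0, 0, 2, 0, 0] -> [2, 0, 0, 0, 0]
col 4: [0, 2, 0, 0, 0] -> [2, 0, 0, 0, 0]

Answer:  64  32 128   2   2
 32  16   8   0   0
  2   0   0   0   0
  4   0   0   0   0
  0   0   0   0   0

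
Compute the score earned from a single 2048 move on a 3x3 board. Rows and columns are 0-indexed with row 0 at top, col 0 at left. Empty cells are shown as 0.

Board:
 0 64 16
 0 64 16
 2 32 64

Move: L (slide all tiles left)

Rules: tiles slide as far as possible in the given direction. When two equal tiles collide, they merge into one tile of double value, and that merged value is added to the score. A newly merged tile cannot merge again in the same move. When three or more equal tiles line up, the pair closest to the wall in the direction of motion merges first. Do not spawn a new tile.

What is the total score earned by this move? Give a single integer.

Answer: 0

Derivation:
Slide left:
row 0: [0, 64, 16] -> [64, 16, 0]  score +0 (running 0)
row 1: [0, 64, 16] -> [64, 16, 0]  score +0 (running 0)
row 2: [2, 32, 64] -> [2, 32, 64]  score +0 (running 0)
Board after move:
64 16  0
64 16  0
 2 32 64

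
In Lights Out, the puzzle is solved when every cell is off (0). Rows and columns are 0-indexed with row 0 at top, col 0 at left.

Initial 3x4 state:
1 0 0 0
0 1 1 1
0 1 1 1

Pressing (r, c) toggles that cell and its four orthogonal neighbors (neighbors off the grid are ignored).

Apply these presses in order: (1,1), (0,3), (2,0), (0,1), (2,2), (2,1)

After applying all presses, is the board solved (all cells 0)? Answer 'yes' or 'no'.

After press 1 at (1,1):
1 1 0 0
1 0 0 1
0 0 1 1

After press 2 at (0,3):
1 1 1 1
1 0 0 0
0 0 1 1

After press 3 at (2,0):
1 1 1 1
0 0 0 0
1 1 1 1

After press 4 at (0,1):
0 0 0 1
0 1 0 0
1 1 1 1

After press 5 at (2,2):
0 0 0 1
0 1 1 0
1 0 0 0

After press 6 at (2,1):
0 0 0 1
0 0 1 0
0 1 1 0

Lights still on: 4

Answer: no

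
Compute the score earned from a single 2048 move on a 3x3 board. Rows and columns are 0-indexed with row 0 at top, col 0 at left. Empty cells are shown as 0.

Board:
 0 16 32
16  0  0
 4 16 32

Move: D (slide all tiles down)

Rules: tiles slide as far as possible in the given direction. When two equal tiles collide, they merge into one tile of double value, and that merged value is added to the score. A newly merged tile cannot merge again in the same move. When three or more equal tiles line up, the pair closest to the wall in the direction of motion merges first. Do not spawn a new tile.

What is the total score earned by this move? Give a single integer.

Slide down:
col 0: [0, 16, 4] -> [0, 16, 4]  score +0 (running 0)
col 1: [16, 0, 16] -> [0, 0, 32]  score +32 (running 32)
col 2: [32, 0, 32] -> [0, 0, 64]  score +64 (running 96)
Board after move:
 0  0  0
16  0  0
 4 32 64

Answer: 96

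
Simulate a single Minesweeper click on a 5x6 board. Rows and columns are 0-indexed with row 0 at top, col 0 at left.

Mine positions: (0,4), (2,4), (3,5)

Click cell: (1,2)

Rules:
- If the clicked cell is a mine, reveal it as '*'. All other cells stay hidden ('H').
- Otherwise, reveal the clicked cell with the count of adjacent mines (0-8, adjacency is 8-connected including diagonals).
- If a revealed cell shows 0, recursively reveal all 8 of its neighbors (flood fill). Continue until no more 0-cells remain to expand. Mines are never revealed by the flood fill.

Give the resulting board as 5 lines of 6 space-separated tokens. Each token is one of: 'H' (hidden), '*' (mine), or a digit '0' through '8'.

0 0 0 1 H H
0 0 0 2 H H
0 0 0 1 H H
0 0 0 1 2 H
0 0 0 0 1 H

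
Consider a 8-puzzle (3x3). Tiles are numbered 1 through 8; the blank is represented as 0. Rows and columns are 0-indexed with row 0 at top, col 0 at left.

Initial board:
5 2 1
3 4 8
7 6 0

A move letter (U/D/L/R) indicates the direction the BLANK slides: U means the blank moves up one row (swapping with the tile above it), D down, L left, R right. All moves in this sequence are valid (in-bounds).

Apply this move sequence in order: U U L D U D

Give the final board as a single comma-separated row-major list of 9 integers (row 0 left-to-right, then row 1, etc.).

Answer: 5, 4, 2, 3, 0, 1, 7, 6, 8

Derivation:
After move 1 (U):
5 2 1
3 4 0
7 6 8

After move 2 (U):
5 2 0
3 4 1
7 6 8

After move 3 (L):
5 0 2
3 4 1
7 6 8

After move 4 (D):
5 4 2
3 0 1
7 6 8

After move 5 (U):
5 0 2
3 4 1
7 6 8

After move 6 (D):
5 4 2
3 0 1
7 6 8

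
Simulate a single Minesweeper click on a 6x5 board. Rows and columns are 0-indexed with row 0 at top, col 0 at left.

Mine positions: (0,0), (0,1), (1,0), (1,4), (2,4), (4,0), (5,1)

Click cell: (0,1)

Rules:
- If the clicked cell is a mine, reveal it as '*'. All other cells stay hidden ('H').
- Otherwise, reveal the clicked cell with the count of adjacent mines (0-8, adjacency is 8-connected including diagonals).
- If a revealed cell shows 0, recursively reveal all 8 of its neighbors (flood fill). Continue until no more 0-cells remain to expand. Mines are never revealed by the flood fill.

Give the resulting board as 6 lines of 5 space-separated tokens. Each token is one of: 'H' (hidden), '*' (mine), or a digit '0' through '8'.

H * H H H
H H H H H
H H H H H
H H H H H
H H H H H
H H H H H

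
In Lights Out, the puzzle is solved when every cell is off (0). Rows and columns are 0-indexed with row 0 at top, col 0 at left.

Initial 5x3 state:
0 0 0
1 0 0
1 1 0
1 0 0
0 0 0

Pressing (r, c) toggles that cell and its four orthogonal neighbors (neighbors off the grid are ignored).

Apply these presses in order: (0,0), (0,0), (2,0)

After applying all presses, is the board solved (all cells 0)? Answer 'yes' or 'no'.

After press 1 at (0,0):
1 1 0
0 0 0
1 1 0
1 0 0
0 0 0

After press 2 at (0,0):
0 0 0
1 0 0
1 1 0
1 0 0
0 0 0

After press 3 at (2,0):
0 0 0
0 0 0
0 0 0
0 0 0
0 0 0

Lights still on: 0

Answer: yes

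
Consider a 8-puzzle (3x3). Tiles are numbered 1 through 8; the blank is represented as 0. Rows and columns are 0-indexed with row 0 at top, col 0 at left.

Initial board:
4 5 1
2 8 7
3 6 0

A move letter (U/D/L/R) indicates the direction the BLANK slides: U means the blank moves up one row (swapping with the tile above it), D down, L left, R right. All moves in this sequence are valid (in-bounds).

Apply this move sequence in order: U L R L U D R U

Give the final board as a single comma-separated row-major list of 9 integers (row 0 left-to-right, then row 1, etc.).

After move 1 (U):
4 5 1
2 8 0
3 6 7

After move 2 (L):
4 5 1
2 0 8
3 6 7

After move 3 (R):
4 5 1
2 8 0
3 6 7

After move 4 (L):
4 5 1
2 0 8
3 6 7

After move 5 (U):
4 0 1
2 5 8
3 6 7

After move 6 (D):
4 5 1
2 0 8
3 6 7

After move 7 (R):
4 5 1
2 8 0
3 6 7

After move 8 (U):
4 5 0
2 8 1
3 6 7

Answer: 4, 5, 0, 2, 8, 1, 3, 6, 7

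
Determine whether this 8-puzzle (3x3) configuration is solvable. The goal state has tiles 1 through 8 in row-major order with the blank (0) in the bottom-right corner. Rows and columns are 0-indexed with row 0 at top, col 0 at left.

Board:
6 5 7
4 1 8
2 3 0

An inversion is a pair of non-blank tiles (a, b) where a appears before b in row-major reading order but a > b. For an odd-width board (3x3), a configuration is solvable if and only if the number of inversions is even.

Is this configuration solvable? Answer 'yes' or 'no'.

Inversions (pairs i<j in row-major order where tile[i] > tile[j] > 0): 18
18 is even, so the puzzle is solvable.

Answer: yes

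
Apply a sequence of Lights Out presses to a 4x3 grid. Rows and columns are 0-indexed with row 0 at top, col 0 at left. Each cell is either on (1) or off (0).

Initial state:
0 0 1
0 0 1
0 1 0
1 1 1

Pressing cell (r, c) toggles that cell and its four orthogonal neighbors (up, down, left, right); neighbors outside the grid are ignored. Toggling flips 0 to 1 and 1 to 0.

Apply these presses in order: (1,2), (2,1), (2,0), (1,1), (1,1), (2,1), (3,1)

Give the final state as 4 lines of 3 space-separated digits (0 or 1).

After press 1 at (1,2):
0 0 0
0 1 0
0 1 1
1 1 1

After press 2 at (2,1):
0 0 0
0 0 0
1 0 0
1 0 1

After press 3 at (2,0):
0 0 0
1 0 0
0 1 0
0 0 1

After press 4 at (1,1):
0 1 0
0 1 1
0 0 0
0 0 1

After press 5 at (1,1):
0 0 0
1 0 0
0 1 0
0 0 1

After press 6 at (2,1):
0 0 0
1 1 0
1 0 1
0 1 1

After press 7 at (3,1):
0 0 0
1 1 0
1 1 1
1 0 0

Answer: 0 0 0
1 1 0
1 1 1
1 0 0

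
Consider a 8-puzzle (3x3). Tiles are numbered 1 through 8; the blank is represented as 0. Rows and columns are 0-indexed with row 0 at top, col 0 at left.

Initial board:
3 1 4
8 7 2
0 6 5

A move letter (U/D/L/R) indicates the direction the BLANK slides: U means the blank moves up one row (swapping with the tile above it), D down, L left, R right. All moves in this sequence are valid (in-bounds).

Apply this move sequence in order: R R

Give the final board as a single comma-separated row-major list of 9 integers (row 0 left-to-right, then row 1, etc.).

After move 1 (R):
3 1 4
8 7 2
6 0 5

After move 2 (R):
3 1 4
8 7 2
6 5 0

Answer: 3, 1, 4, 8, 7, 2, 6, 5, 0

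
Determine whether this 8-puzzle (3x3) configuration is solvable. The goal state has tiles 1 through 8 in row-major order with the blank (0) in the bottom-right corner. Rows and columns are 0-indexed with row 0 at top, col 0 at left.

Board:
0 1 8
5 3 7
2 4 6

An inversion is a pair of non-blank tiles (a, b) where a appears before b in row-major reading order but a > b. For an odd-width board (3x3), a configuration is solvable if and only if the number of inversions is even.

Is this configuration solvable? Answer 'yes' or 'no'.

Answer: no

Derivation:
Inversions (pairs i<j in row-major order where tile[i] > tile[j] > 0): 13
13 is odd, so the puzzle is not solvable.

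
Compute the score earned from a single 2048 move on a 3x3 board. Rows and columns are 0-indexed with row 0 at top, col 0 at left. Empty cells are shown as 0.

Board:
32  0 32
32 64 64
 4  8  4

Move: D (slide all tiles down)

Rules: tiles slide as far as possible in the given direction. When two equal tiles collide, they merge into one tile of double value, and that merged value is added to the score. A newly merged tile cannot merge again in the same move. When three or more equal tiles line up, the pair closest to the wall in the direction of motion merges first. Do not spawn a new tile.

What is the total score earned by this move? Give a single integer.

Answer: 64

Derivation:
Slide down:
col 0: [32, 32, 4] -> [0, 64, 4]  score +64 (running 64)
col 1: [0, 64, 8] -> [0, 64, 8]  score +0 (running 64)
col 2: [32, 64, 4] -> [32, 64, 4]  score +0 (running 64)
Board after move:
 0  0 32
64 64 64
 4  8  4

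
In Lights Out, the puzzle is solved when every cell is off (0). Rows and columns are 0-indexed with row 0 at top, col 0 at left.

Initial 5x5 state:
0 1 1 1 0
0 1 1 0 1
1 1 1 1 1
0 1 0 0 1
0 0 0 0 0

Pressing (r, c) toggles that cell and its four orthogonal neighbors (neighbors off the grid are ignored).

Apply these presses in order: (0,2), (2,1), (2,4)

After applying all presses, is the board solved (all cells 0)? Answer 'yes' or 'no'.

Answer: yes

Derivation:
After press 1 at (0,2):
0 0 0 0 0
0 1 0 0 1
1 1 1 1 1
0 1 0 0 1
0 0 0 0 0

After press 2 at (2,1):
0 0 0 0 0
0 0 0 0 1
0 0 0 1 1
0 0 0 0 1
0 0 0 0 0

After press 3 at (2,4):
0 0 0 0 0
0 0 0 0 0
0 0 0 0 0
0 0 0 0 0
0 0 0 0 0

Lights still on: 0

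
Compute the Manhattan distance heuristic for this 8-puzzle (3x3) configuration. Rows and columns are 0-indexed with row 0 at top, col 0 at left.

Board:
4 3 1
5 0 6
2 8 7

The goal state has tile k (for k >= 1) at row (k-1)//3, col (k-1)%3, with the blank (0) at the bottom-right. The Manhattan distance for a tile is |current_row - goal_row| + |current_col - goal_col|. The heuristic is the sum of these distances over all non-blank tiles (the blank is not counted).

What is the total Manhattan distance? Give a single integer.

Tile 4: (0,0)->(1,0) = 1
Tile 3: (0,1)->(0,2) = 1
Tile 1: (0,2)->(0,0) = 2
Tile 5: (1,0)->(1,1) = 1
Tile 6: (1,2)->(1,2) = 0
Tile 2: (2,0)->(0,1) = 3
Tile 8: (2,1)->(2,1) = 0
Tile 7: (2,2)->(2,0) = 2
Sum: 1 + 1 + 2 + 1 + 0 + 3 + 0 + 2 = 10

Answer: 10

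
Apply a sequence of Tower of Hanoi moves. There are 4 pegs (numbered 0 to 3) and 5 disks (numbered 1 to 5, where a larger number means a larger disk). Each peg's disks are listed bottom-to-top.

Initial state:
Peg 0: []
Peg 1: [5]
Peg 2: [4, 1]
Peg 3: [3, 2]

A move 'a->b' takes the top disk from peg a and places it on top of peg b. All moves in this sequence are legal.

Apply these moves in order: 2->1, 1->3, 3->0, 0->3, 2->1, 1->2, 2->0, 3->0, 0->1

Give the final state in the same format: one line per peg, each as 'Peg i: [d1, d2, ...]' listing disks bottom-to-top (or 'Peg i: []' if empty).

After move 1 (2->1):
Peg 0: []
Peg 1: [5, 1]
Peg 2: [4]
Peg 3: [3, 2]

After move 2 (1->3):
Peg 0: []
Peg 1: [5]
Peg 2: [4]
Peg 3: [3, 2, 1]

After move 3 (3->0):
Peg 0: [1]
Peg 1: [5]
Peg 2: [4]
Peg 3: [3, 2]

After move 4 (0->3):
Peg 0: []
Peg 1: [5]
Peg 2: [4]
Peg 3: [3, 2, 1]

After move 5 (2->1):
Peg 0: []
Peg 1: [5, 4]
Peg 2: []
Peg 3: [3, 2, 1]

After move 6 (1->2):
Peg 0: []
Peg 1: [5]
Peg 2: [4]
Peg 3: [3, 2, 1]

After move 7 (2->0):
Peg 0: [4]
Peg 1: [5]
Peg 2: []
Peg 3: [3, 2, 1]

After move 8 (3->0):
Peg 0: [4, 1]
Peg 1: [5]
Peg 2: []
Peg 3: [3, 2]

After move 9 (0->1):
Peg 0: [4]
Peg 1: [5, 1]
Peg 2: []
Peg 3: [3, 2]

Answer: Peg 0: [4]
Peg 1: [5, 1]
Peg 2: []
Peg 3: [3, 2]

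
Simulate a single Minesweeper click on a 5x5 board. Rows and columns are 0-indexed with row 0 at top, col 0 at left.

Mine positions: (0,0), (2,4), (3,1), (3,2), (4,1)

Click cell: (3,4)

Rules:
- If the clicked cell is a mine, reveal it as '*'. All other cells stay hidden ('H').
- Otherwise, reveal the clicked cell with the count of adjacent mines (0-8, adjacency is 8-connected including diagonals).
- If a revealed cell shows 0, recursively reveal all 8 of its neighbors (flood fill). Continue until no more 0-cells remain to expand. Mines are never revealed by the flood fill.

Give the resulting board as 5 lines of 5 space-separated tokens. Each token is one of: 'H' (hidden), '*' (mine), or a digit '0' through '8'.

H H H H H
H H H H H
H H H H H
H H H H 1
H H H H H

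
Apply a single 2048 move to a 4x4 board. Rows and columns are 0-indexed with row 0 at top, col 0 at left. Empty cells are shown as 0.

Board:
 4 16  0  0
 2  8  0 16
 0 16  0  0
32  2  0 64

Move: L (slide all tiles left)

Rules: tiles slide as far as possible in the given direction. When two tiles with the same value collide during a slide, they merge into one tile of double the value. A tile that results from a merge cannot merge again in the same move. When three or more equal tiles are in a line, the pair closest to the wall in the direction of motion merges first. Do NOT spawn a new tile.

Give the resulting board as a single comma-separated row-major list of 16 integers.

Answer: 4, 16, 0, 0, 2, 8, 16, 0, 16, 0, 0, 0, 32, 2, 64, 0

Derivation:
Slide left:
row 0: [4, 16, 0, 0] -> [4, 16, 0, 0]
row 1: [2, 8, 0, 16] -> [2, 8, 16, 0]
row 2: [0, 16, 0, 0] -> [16, 0, 0, 0]
row 3: [32, 2, 0, 64] -> [32, 2, 64, 0]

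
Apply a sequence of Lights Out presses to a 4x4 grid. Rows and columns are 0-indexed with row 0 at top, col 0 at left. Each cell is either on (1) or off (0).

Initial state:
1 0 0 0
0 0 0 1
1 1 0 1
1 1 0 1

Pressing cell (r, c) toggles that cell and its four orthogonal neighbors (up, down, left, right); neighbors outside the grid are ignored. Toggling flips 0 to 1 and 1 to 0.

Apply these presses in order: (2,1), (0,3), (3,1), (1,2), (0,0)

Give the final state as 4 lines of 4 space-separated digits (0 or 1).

Answer: 0 1 0 1
1 0 1 1
0 1 0 1
0 1 1 1

Derivation:
After press 1 at (2,1):
1 0 0 0
0 1 0 1
0 0 1 1
1 0 0 1

After press 2 at (0,3):
1 0 1 1
0 1 0 0
0 0 1 1
1 0 0 1

After press 3 at (3,1):
1 0 1 1
0 1 0 0
0 1 1 1
0 1 1 1

After press 4 at (1,2):
1 0 0 1
0 0 1 1
0 1 0 1
0 1 1 1

After press 5 at (0,0):
0 1 0 1
1 0 1 1
0 1 0 1
0 1 1 1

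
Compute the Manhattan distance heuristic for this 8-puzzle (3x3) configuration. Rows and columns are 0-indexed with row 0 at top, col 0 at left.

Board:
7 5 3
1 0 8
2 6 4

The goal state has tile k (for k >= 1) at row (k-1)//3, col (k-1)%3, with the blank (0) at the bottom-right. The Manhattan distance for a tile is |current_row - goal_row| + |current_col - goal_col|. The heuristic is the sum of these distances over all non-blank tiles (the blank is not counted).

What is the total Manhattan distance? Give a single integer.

Answer: 14

Derivation:
Tile 7: at (0,0), goal (2,0), distance |0-2|+|0-0| = 2
Tile 5: at (0,1), goal (1,1), distance |0-1|+|1-1| = 1
Tile 3: at (0,2), goal (0,2), distance |0-0|+|2-2| = 0
Tile 1: at (1,0), goal (0,0), distance |1-0|+|0-0| = 1
Tile 8: at (1,2), goal (2,1), distance |1-2|+|2-1| = 2
Tile 2: at (2,0), goal (0,1), distance |2-0|+|0-1| = 3
Tile 6: at (2,1), goal (1,2), distance |2-1|+|1-2| = 2
Tile 4: at (2,2), goal (1,0), distance |2-1|+|2-0| = 3
Sum: 2 + 1 + 0 + 1 + 2 + 3 + 2 + 3 = 14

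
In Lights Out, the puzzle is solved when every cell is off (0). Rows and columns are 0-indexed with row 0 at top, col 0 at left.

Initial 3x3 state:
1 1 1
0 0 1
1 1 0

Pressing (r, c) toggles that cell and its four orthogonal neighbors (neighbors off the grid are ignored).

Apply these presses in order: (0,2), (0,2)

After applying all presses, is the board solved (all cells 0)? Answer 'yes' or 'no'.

After press 1 at (0,2):
1 0 0
0 0 0
1 1 0

After press 2 at (0,2):
1 1 1
0 0 1
1 1 0

Lights still on: 6

Answer: no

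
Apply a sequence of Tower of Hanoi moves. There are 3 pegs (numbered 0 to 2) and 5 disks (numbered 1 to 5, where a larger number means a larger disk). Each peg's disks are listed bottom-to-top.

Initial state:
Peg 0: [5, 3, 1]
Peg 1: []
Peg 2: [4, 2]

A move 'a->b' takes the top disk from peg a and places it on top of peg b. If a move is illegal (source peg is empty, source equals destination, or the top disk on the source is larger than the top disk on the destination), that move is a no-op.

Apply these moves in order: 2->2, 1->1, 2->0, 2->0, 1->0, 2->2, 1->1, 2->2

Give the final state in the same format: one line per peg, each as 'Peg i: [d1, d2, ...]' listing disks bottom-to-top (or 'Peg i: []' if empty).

After move 1 (2->2):
Peg 0: [5, 3, 1]
Peg 1: []
Peg 2: [4, 2]

After move 2 (1->1):
Peg 0: [5, 3, 1]
Peg 1: []
Peg 2: [4, 2]

After move 3 (2->0):
Peg 0: [5, 3, 1]
Peg 1: []
Peg 2: [4, 2]

After move 4 (2->0):
Peg 0: [5, 3, 1]
Peg 1: []
Peg 2: [4, 2]

After move 5 (1->0):
Peg 0: [5, 3, 1]
Peg 1: []
Peg 2: [4, 2]

After move 6 (2->2):
Peg 0: [5, 3, 1]
Peg 1: []
Peg 2: [4, 2]

After move 7 (1->1):
Peg 0: [5, 3, 1]
Peg 1: []
Peg 2: [4, 2]

After move 8 (2->2):
Peg 0: [5, 3, 1]
Peg 1: []
Peg 2: [4, 2]

Answer: Peg 0: [5, 3, 1]
Peg 1: []
Peg 2: [4, 2]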